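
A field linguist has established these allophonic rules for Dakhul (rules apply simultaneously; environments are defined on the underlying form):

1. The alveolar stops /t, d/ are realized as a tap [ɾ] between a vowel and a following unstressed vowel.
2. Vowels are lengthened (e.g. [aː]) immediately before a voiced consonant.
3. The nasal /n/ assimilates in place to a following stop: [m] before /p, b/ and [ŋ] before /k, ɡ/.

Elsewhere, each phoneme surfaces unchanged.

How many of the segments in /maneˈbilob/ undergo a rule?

Segments that undergo a rule: /a/ → [aː] (rule 2); /e/ → [eː] (rule 2); /i/ → [iː] (rule 2); /o/ → [oː] (rule 2).
All other segments surface unchanged.

4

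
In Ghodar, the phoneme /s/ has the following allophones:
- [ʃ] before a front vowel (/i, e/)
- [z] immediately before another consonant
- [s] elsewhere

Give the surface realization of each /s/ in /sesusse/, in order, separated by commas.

[ʃ], [s], [z], [ʃ]

Occurrence 1 (position 1): before a front vowel (/i, e/) → [ʃ].
Occurrence 2 (position 3): no conditioning environment matches → elsewhere allophone [s].
Occurrence 3 (position 5): immediately before another consonant → [z].
Occurrence 4 (position 6): before a front vowel (/i, e/) → [ʃ].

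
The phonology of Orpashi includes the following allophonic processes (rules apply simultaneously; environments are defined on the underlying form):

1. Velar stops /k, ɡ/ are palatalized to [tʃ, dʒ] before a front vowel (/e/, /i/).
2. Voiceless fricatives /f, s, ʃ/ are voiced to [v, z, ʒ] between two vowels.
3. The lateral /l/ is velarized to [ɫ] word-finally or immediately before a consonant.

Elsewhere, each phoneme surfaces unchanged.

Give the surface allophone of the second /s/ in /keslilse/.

/s/ — between /l/ and /e/; rule 2 does not apply here → [s].

[s]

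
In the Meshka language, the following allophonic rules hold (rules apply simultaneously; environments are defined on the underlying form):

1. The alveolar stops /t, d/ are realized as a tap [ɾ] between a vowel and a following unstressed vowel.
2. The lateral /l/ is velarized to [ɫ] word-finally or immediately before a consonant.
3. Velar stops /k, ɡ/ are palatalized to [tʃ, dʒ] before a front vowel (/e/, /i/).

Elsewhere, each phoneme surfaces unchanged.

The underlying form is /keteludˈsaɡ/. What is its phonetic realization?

/k/ meets the environment for rule 3 (before a front vowel) → [tʃ].
/t/ (between /e/ and /e/) occurs between a vowel and a following unstressed vowel → [ɾ] by rule 1.
/l/ (between /e/ and /u/): rule 2 targets it, but not word-finally or immediately before a consonant → unchanged [l].
/d/ — between /u/ and /s/; rule 1 does not apply here → [d].
/ɡ/ — word-final; rule 3 does not apply here → [ɡ].

[tʃeɾeludˈsaɡ]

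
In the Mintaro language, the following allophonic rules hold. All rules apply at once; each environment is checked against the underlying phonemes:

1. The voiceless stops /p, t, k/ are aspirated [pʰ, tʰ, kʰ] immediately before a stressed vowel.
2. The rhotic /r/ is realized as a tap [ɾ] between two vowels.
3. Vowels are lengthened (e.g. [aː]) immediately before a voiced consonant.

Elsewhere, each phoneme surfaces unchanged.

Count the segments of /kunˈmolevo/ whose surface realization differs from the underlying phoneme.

3

Segments that undergo a rule: /u/ → [uː] (rule 3); /o/ → [oː] (rule 3); /e/ → [eː] (rule 3).
All other segments surface unchanged.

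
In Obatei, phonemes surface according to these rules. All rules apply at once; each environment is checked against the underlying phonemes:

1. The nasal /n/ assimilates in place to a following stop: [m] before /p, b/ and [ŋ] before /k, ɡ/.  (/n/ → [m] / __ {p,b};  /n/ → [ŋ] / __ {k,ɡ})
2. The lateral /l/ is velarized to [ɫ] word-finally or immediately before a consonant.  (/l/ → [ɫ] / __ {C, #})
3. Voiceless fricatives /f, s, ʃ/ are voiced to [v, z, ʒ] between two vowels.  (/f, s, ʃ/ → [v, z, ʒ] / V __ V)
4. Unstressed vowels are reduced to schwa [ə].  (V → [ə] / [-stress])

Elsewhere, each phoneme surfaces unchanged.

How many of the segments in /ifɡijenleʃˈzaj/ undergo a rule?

Segments that undergo a rule: /i/ → [ə] (rule 4); /i/ → [ə] (rule 4); /e/ → [ə] (rule 4); /e/ → [ə] (rule 4).
All other segments surface unchanged.

4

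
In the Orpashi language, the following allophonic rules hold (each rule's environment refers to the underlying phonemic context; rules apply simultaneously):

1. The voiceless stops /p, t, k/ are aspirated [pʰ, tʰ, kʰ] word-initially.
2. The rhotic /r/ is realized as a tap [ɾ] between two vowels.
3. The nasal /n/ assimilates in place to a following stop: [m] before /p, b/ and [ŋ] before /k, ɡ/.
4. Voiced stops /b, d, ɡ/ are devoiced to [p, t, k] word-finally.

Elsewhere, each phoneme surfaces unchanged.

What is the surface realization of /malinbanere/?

/n/ meets the environment for rule 3 (before a labial or velar stop) → [m].
/b/ (between /n/ and /a/) is in the target of rule 4 but the environment (word-finally) is not met → [b].
/n/ (between /a/ and /e/): rule 3 targets it, but not before a labial or velar stop → unchanged [n].
/r/ — between /e/ and /e/, between two vowels — surfaces as [ɾ] (rule 2).

[malimbaneɾe]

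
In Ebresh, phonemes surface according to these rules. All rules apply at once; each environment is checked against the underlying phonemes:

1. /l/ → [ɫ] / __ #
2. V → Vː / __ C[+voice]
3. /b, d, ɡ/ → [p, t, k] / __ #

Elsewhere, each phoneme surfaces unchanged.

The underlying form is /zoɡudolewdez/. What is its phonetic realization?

[zoːɡuːdoːleːwdeːz]

/z/ stays [z].
Rule 2 applies to /o/ (between /z/ and /ɡ/: before a voiced consonant) → [oː].
/ɡ/ (between /o/ and /u/) is in the target of rule 3 but the environment (word-finally) is not met → [ɡ].
/u/ (between /ɡ/ and /d/) occurs before a voiced consonant → [uː] by rule 2.
/d/ (between /u/ and /o/) is in the target of rule 3 but the environment (word-finally) is not met → [d].
/o/ meets the environment for rule 2 (before a voiced consonant) → [oː].
/l/ — between /o/ and /e/; rule 1 does not apply here → [l].
/e/ — between /l/ and /w/, before a voiced consonant — surfaces as [eː] (rule 2).
/w/ stays [w].
/d/ — between /w/ and /e/; rule 3 does not apply here → [d].
/e/ (between /d/ and /z/) occurs before a voiced consonant → [eː] by rule 2.
/z/ — not in any rule's target class → [z].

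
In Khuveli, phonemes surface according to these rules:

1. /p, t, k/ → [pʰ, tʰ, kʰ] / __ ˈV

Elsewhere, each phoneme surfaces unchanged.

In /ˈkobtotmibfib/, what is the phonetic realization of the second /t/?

/t/ (between /o/ and /m/) fails the environment for rule 1, so it stays [t].

[t]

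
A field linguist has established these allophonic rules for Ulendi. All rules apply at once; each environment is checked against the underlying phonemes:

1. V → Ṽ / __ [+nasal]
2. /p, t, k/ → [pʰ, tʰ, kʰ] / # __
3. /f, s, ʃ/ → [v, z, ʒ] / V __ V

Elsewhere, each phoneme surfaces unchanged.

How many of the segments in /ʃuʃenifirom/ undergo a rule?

4

Segments that undergo a rule: /ʃ/ → [ʒ] (rule 3); /e/ → [ẽ] (rule 1); /f/ → [v] (rule 3); /o/ → [õ] (rule 1).
All other segments surface unchanged.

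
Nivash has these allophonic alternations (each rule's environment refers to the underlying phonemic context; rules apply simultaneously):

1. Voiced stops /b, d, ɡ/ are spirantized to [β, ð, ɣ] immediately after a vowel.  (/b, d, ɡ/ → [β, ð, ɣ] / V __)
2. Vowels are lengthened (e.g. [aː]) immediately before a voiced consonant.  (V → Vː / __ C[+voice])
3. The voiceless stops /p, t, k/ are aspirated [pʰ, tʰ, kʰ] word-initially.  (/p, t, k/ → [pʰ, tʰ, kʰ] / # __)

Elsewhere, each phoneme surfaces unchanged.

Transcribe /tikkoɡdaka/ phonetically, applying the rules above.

[tʰikkoːɣdaka]

/t/ (word-initial): word-initially, so rule 3 applies → [tʰ].
/i/ (between /t/ and /k/) fails the environment for rule 2, so it stays [i].
/k/ (between /i/ and /k/): rule 3 targets it, but not word-initially → unchanged [k].
/k/ (between /k/ and /o/) fails the environment for rule 3, so it stays [k].
/o/ (between /k/ and /ɡ/): before a voiced consonant, so rule 2 applies → [oː].
/ɡ/ (between /o/ and /d/): immediately after a vowel, so rule 1 applies → [ɣ].
/d/ (between /ɡ/ and /a/): rule 1 targets it, but not immediately after a vowel → unchanged [d].
/a/ (between /d/ and /k/) is in the target of rule 2 but the environment (before a voiced consonant) is not met → [a].
/k/ (between /a/ and /a/) fails the environment for rule 3, so it stays [k].
/a/ (word-final): rule 2 targets it, but not before a voiced consonant → unchanged [a].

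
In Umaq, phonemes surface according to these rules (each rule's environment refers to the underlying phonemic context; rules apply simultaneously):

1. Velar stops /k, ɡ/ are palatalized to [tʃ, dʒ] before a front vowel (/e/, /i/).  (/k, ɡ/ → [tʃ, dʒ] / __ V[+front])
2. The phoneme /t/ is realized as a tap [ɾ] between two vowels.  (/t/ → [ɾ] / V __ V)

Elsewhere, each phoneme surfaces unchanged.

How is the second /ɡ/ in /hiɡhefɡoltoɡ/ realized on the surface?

[ɡ]

/ɡ/ — between /f/ and /o/; rule 1 does not apply here → [ɡ].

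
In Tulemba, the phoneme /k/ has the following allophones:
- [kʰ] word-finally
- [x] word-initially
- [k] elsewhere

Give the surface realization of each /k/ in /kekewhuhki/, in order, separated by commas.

[x], [k], [k]

Occurrence 1 (position 1): word-initially → [x].
Occurrence 2 (position 3): no conditioning environment matches → elsewhere allophone [k].
Occurrence 3 (position 9): no conditioning environment matches → elsewhere allophone [k].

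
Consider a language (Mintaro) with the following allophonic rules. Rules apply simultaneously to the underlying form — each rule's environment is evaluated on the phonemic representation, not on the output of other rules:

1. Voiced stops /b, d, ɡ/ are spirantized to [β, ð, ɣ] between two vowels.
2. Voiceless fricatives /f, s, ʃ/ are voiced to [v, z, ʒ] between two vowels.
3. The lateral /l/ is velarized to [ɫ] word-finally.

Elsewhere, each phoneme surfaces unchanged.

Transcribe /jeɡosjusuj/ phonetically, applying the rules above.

/j/ (word-initial) is unaffected → [j].
/e/ (between /j/ and /ɡ/) is unaffected → [e].
/ɡ/ — between /e/ and /o/, between two vowels — surfaces as [ɣ] (rule 1).
/o/ — not in any rule's target class → [o].
/s/ (between /o/ and /j/): rule 2 targets it, but not between two vowels → unchanged [s].
/j/ (between /s/ and /u/) is unaffected → [j].
/u/ — not in any rule's target class → [u].
/s/ — between /u/ and /u/, between two vowels — surfaces as [z] (rule 2).
/u/ (between /s/ and /j/): no rule targets it → [u].
/j/ — not in any rule's target class → [j].

[jeɣosjuzuj]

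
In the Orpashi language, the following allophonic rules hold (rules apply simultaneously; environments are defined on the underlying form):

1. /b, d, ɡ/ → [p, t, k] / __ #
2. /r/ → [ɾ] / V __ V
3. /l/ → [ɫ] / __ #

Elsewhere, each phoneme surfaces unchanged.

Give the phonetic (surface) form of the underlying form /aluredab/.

[aluɾedap]

/l/ — between /a/ and /u/; rule 3 does not apply here → [l].
/r/ (between /u/ and /e/) occurs between two vowels → [ɾ] by rule 2.
/d/ (between /e/ and /a/): rule 1 targets it, but not word-finally → unchanged [d].
/b/ (word-final) occurs word-finally → [p] by rule 1.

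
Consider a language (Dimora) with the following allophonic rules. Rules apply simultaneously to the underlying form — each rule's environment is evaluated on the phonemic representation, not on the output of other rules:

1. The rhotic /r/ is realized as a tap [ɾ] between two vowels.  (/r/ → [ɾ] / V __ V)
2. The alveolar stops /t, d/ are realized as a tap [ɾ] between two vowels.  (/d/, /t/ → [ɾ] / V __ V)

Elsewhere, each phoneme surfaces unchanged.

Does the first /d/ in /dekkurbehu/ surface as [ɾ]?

/d/ (word-initial) is in the target of rule 2 but the environment (between two vowels) is not met → [d].
The actual realization is [d], not [ɾ].

No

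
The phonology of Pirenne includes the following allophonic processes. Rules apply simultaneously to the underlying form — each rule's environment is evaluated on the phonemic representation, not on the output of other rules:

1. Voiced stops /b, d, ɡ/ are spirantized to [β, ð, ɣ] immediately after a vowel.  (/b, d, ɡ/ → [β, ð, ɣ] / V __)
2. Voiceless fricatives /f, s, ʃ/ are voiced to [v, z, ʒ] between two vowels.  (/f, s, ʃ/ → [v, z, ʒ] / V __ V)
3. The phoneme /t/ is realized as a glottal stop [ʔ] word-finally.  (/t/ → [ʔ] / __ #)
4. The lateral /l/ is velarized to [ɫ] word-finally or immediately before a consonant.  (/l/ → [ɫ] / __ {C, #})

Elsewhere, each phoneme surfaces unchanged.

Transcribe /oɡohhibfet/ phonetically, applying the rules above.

[oɣohhiβfeʔ]

/o/ — not in any rule's target class → [o].
Rule 1 applies to /ɡ/ (between /o/ and /o/: immediately after a vowel) → [ɣ].
/o/ (between /ɡ/ and /h/): no rule targets it → [o].
/h/ stays [h].
/h/ — not in any rule's target class → [h].
/i/ (between /h/ and /b/) is unaffected → [i].
/b/ (between /i/ and /f/): immediately after a vowel, so rule 1 applies → [β].
/f/ (between /b/ and /e/) fails the environment for rule 2, so it stays [f].
/e/ (between /f/ and /t/): no rule targets it → [e].
/t/ — word-final, word-finally — surfaces as [ʔ] (rule 3).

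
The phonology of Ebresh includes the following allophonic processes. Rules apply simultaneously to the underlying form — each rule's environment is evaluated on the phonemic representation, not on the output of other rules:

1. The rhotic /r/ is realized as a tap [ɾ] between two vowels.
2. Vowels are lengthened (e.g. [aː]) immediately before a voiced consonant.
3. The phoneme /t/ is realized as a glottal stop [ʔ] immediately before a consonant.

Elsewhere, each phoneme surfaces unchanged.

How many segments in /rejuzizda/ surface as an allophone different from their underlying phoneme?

3

Segments that undergo a rule: /e/ → [eː] (rule 2); /u/ → [uː] (rule 2); /i/ → [iː] (rule 2).
All other segments surface unchanged.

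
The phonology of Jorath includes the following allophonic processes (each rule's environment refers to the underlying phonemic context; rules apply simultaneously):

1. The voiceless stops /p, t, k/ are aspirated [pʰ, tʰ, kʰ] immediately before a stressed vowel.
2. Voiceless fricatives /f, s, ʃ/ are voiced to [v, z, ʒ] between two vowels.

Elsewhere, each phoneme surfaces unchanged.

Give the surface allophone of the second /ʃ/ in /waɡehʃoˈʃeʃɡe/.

/ʃ/ (between /o/ and /e/): between two vowels, so rule 2 applies → [ʒ].

[ʒ]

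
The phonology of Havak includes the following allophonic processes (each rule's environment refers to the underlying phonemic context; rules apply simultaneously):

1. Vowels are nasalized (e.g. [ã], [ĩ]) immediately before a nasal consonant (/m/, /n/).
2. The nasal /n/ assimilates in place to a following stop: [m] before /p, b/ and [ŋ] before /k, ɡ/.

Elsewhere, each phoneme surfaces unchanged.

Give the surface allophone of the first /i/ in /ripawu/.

[i]

/i/ (between /r/ and /p/) is in the target of rule 1 but the environment (before a nasal consonant) is not met → [i].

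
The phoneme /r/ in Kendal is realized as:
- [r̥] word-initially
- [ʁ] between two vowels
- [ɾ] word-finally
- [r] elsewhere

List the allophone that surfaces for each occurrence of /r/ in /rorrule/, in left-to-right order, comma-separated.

[r̥], [r], [r]

Occurrence 1 (position 1): word-initially → [r̥].
Occurrence 2 (position 3): no conditioning environment matches → elsewhere allophone [r].
Occurrence 3 (position 4): no conditioning environment matches → elsewhere allophone [r].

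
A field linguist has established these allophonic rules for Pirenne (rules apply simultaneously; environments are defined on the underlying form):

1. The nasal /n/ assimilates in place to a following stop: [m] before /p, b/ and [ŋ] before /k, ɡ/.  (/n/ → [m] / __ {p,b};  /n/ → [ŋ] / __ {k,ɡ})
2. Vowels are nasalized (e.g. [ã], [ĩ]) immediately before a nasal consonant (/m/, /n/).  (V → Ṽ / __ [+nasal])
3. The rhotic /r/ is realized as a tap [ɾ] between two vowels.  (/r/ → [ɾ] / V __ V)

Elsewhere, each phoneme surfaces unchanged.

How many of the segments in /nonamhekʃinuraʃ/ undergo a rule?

Segments that undergo a rule: /o/ → [õ] (rule 2); /a/ → [ã] (rule 2); /i/ → [ĩ] (rule 2); /r/ → [ɾ] (rule 3).
All other segments surface unchanged.

4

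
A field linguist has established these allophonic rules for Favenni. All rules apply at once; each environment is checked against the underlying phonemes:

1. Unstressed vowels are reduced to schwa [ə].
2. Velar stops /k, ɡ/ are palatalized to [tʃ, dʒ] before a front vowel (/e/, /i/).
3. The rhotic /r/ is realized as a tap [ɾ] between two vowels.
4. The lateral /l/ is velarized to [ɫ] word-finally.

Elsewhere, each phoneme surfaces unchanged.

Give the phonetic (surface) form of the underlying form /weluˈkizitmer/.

/e/ meets the environment for rule 1 (in an unstressed syllable) → [ə].
/l/ (between /e/ and /u/) is in the target of rule 4 but the environment (word-finally) is not met → [l].
/u/ meets the environment for rule 1 (in an unstressed syllable) → [ə].
/k/ (between /u/ and /i/): before a front vowel, so rule 2 applies → [tʃ].
/i/ — between /k/ and /z/; rule 1 does not apply here → [i].
/i/ — between /z/ and /t/, in an unstressed syllable — surfaces as [ə] (rule 1).
Rule 1 applies to /e/ (between /m/ and /r/: in an unstressed syllable) → [ə].
/r/ (word-final) fails the environment for rule 3, so it stays [r].

[wələˈtʃizətmər]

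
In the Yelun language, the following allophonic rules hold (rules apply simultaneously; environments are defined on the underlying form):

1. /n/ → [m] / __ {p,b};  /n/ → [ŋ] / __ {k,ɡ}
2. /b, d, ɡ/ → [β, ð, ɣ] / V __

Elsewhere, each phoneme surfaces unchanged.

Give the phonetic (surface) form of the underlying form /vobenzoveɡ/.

/v/ stays [v].
/o/ (between /v/ and /b/): no rule targets it → [o].
/b/ meets the environment for rule 2 (immediately after a vowel) → [β].
/e/ (between /b/ and /n/) is unaffected → [e].
/n/ (between /e/ and /z/) fails the environment for rule 1, so it stays [n].
/z/ (between /n/ and /o/) is unaffected → [z].
/o/ (between /z/ and /v/) is unaffected → [o].
/v/ — not in any rule's target class → [v].
/e/ (between /v/ and /ɡ/): no rule targets it → [e].
/ɡ/ (word-final): immediately after a vowel, so rule 2 applies → [ɣ].

[voβenzoveɣ]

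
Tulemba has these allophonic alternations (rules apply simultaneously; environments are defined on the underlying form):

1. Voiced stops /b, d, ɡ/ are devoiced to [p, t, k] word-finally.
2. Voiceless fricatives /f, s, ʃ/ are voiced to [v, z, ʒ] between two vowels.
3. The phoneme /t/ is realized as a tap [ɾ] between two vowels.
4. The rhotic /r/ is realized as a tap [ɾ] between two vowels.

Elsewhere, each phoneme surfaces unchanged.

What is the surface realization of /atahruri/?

/a/ stays [a].
/t/ meets the environment for rule 3 (between two vowels) → [ɾ].
/a/ — not in any rule's target class → [a].
/h/ (between /a/ and /r/): no rule targets it → [h].
/r/ (between /h/ and /u/) fails the environment for rule 4, so it stays [r].
/u/ — not in any rule's target class → [u].
/r/ (between /u/ and /i/): between two vowels, so rule 4 applies → [ɾ].
/i/ (word-final) is unaffected → [i].

[aɾahruɾi]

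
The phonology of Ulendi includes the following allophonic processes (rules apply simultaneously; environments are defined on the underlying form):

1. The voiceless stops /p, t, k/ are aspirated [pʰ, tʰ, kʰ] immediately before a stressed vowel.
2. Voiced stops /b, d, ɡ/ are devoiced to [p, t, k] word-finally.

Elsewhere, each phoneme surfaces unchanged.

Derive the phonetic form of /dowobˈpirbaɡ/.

[dowobˈpʰirbak]

/d/ — word-initial; rule 2 does not apply here → [d].
/o/ — not in any rule's target class → [o].
/w/ (between /o/ and /o/): no rule targets it → [w].
/o/ (between /w/ and /b/) is unaffected → [o].
/b/ — between /o/ and /p/; rule 2 does not apply here → [b].
/p/ (between /b/ and /i/) occurs immediately before a stressed vowel → [pʰ] by rule 1.
/i/ stays [i].
/r/ — not in any rule's target class → [r].
/b/ (between /r/ and /a/) is in the target of rule 2 but the environment (word-finally) is not met → [b].
/a/ stays [a].
/ɡ/ meets the environment for rule 2 (word-finally) → [k].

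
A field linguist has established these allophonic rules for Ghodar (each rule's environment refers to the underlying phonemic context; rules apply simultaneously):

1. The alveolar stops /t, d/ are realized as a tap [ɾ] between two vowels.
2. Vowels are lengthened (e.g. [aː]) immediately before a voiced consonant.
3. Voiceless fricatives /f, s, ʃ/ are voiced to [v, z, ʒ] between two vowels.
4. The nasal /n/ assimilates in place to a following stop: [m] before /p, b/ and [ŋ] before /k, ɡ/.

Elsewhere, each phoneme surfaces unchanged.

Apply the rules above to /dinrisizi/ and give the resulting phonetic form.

/d/ — word-initial; rule 1 does not apply here → [d].
/i/ — between /d/ and /n/, before a voiced consonant — surfaces as [iː] (rule 2).
/n/ (between /i/ and /r/) is in the target of rule 4 but the environment (before a labial or velar stop) is not met → [n].
/r/ (between /n/ and /i/) is unaffected → [r].
/i/ (between /r/ and /s/): rule 2 targets it, but not before a voiced consonant → unchanged [i].
Rule 3 applies to /s/ (between /i/ and /i/: between two vowels) → [z].
/i/ (between /s/ and /z/) occurs before a voiced consonant → [iː] by rule 2.
/z/ (between /i/ and /i/) is unaffected → [z].
/i/ (word-final) fails the environment for rule 2, so it stays [i].

[diːnriziːzi]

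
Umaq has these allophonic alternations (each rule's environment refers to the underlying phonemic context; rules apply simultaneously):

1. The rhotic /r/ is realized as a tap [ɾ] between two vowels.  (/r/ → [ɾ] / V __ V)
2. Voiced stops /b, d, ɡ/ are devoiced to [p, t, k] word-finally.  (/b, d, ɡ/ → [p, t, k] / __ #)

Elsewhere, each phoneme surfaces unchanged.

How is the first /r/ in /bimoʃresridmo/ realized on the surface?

[r]

/r/ — between /ʃ/ and /e/; rule 1 does not apply here → [r].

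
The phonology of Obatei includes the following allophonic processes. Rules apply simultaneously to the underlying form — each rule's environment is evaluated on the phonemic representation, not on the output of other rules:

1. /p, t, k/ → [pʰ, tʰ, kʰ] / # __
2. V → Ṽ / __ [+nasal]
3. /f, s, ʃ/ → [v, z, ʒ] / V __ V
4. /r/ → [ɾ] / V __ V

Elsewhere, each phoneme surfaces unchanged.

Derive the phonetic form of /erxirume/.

/e/ (word-initial): rule 2 targets it, but not before a nasal consonant → unchanged [e].
/r/ (between /e/ and /x/): rule 4 targets it, but not between two vowels → unchanged [r].
/x/ stays [x].
/i/ (between /x/ and /r/): rule 2 targets it, but not before a nasal consonant → unchanged [i].
Rule 4 applies to /r/ (between /i/ and /u/: between two vowels) → [ɾ].
/u/ (between /r/ and /m/) occurs before a nasal consonant → [ũ] by rule 2.
/m/ (between /u/ and /e/): no rule targets it → [m].
/e/ (word-final) is in the target of rule 2 but the environment (before a nasal consonant) is not met → [e].

[erxiɾũme]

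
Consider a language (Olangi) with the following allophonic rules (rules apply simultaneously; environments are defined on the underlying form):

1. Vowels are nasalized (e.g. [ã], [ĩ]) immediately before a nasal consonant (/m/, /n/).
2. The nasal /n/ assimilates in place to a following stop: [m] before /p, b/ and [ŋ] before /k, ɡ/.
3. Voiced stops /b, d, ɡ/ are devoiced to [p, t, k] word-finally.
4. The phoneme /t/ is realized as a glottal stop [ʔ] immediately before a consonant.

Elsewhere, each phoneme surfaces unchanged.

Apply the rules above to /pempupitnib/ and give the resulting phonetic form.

/p/ stays [p].
/e/ — between /p/ and /m/, before a nasal consonant — surfaces as [ẽ] (rule 1).
/m/ (between /e/ and /p/): no rule targets it → [m].
/p/ — not in any rule's target class → [p].
/u/ — between /p/ and /p/; rule 1 does not apply here → [u].
/p/ (between /u/ and /i/) is unaffected → [p].
/i/ (between /p/ and /t/): rule 1 targets it, but not before a nasal consonant → unchanged [i].
/t/ — between /i/ and /n/, immediately before a consonant — surfaces as [ʔ] (rule 4).
/n/ (between /t/ and /i/) is in the target of rule 2 but the environment (before a labial or velar stop) is not met → [n].
/i/ (between /n/ and /b/): rule 1 targets it, but not before a nasal consonant → unchanged [i].
/b/ (word-final) occurs word-finally → [p] by rule 3.

[pẽmpupiʔnip]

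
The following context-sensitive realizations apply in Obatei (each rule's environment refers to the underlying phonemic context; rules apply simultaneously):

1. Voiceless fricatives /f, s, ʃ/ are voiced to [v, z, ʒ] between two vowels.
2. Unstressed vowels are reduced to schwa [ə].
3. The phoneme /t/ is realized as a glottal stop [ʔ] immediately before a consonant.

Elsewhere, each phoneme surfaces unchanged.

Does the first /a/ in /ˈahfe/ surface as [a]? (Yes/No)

/a/ (word-initial) fails the environment for rule 2, so it stays [a].
The actual realization is [a], which matches [a].

Yes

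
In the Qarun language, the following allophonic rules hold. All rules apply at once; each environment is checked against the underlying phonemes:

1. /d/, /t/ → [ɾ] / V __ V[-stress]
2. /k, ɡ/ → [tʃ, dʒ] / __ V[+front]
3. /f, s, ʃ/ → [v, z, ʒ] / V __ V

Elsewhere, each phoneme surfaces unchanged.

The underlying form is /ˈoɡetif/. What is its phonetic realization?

/o/ — not in any rule's target class → [o].
/ɡ/ (between /o/ and /e/) occurs before a front vowel → [dʒ] by rule 2.
/e/ — not in any rule's target class → [e].
/t/ (between /e/ and /i/) occurs between a vowel and a following unstressed vowel → [ɾ] by rule 1.
/i/ (between /t/ and /f/): no rule targets it → [i].
/f/ (word-final) fails the environment for rule 3, so it stays [f].

[ˈodʒeɾif]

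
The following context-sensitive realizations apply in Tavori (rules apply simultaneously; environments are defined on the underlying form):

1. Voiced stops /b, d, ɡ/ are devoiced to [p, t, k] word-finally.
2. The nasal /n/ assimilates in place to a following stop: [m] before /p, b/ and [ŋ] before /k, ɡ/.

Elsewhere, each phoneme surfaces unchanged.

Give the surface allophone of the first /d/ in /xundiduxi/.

[d]

/d/ (between /n/ and /i/) fails the environment for rule 1, so it stays [d].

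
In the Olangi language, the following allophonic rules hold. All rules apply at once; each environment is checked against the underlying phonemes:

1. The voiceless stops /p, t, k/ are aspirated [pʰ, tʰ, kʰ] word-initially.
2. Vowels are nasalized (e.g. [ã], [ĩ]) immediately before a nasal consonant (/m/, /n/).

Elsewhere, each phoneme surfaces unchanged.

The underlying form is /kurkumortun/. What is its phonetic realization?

/k/ meets the environment for rule 1 (word-initially) → [kʰ].
/u/ (between /k/ and /r/): rule 2 targets it, but not before a nasal consonant → unchanged [u].
/r/ (between /u/ and /k/): no rule targets it → [r].
/k/ (between /r/ and /u/): rule 1 targets it, but not word-initially → unchanged [k].
/u/ (between /k/ and /m/) occurs before a nasal consonant → [ũ] by rule 2.
/m/ — not in any rule's target class → [m].
/o/ (between /m/ and /r/): rule 2 targets it, but not before a nasal consonant → unchanged [o].
/r/ stays [r].
/t/ (between /r/ and /u/): rule 1 targets it, but not word-initially → unchanged [t].
/u/ meets the environment for rule 2 (before a nasal consonant) → [ũ].
/n/ (word-final): no rule targets it → [n].

[kʰurkũmortũn]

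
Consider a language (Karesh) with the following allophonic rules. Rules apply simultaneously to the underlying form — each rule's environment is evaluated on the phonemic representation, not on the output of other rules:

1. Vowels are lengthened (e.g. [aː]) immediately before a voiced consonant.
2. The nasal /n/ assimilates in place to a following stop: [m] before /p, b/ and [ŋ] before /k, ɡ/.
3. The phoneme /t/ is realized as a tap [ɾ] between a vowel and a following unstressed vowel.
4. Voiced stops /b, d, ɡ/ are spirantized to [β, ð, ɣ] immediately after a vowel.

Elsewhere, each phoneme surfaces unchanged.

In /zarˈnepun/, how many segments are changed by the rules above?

Segments that undergo a rule: /a/ → [aː] (rule 1); /u/ → [uː] (rule 1).
All other segments surface unchanged.

2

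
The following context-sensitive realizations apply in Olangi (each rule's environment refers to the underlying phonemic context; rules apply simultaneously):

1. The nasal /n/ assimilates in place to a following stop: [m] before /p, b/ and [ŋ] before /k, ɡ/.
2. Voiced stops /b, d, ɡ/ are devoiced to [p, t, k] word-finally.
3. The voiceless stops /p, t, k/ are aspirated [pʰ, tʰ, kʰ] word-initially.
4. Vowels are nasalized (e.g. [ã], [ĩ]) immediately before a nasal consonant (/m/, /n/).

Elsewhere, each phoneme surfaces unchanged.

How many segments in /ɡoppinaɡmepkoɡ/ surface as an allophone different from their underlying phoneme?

Segments that undergo a rule: /i/ → [ĩ] (rule 4); /ɡ/ → [k] (rule 2).
All other segments surface unchanged.

2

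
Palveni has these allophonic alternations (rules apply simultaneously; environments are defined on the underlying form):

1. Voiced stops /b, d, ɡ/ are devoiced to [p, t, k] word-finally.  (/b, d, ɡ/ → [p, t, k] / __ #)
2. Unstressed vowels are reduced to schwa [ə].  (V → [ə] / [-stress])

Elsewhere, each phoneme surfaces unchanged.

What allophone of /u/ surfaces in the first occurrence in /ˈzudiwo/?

/u/ (between /z/ and /d/) fails the environment for rule 2, so it stays [u].

[u]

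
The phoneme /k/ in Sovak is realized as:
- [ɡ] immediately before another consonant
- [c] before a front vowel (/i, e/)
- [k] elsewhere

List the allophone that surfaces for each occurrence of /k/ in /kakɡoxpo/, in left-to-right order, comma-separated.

[k], [ɡ]

Occurrence 1 (position 1): no conditioning environment matches → elsewhere allophone [k].
Occurrence 2 (position 3): immediately before another consonant → [ɡ].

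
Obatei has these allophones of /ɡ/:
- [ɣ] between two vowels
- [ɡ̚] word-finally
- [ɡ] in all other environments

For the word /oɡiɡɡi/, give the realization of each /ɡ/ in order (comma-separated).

Occurrence 1 (position 2): between two vowels → [ɣ].
Occurrence 2 (position 4): no conditioning environment matches → elsewhere allophone [ɡ].
Occurrence 3 (position 5): no conditioning environment matches → elsewhere allophone [ɡ].

[ɣ], [ɡ], [ɡ]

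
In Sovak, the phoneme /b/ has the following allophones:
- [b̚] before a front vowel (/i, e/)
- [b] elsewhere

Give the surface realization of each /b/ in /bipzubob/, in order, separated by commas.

[b̚], [b], [b]

Occurrence 1 (position 1): before a front vowel (/i, e/) → [b̚].
Occurrence 2 (position 6): no conditioning environment matches → elsewhere allophone [b].
Occurrence 3 (position 8): no conditioning environment matches → elsewhere allophone [b].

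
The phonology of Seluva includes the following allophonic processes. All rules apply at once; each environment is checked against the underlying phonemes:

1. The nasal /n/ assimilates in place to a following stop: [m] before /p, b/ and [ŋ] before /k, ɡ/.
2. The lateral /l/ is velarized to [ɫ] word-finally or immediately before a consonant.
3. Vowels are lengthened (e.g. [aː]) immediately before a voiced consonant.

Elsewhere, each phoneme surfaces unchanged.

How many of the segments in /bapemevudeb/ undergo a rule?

4

Segments that undergo a rule: /e/ → [eː] (rule 3); /e/ → [eː] (rule 3); /u/ → [uː] (rule 3); /e/ → [eː] (rule 3).
All other segments surface unchanged.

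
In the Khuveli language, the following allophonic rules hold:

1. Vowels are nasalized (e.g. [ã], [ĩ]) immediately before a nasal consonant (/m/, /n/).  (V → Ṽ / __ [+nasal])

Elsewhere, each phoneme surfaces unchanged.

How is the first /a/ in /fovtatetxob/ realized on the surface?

[a]

/a/ (between /t/ and /t/) fails the environment for rule 1, so it stays [a].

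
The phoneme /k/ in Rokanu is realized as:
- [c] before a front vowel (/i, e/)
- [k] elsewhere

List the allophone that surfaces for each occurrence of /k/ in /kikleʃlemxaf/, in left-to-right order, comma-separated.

Occurrence 1 (position 1): before a front vowel → [c].
Occurrence 2 (position 3): no conditioning environment matches → elsewhere allophone [k].

[c], [k]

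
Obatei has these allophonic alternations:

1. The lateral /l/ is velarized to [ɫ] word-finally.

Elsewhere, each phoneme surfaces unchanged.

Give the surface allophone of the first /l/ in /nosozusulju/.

[l]

/l/ (between /u/ and /j/) is in the target of rule 1 but the environment (word-finally) is not met → [l].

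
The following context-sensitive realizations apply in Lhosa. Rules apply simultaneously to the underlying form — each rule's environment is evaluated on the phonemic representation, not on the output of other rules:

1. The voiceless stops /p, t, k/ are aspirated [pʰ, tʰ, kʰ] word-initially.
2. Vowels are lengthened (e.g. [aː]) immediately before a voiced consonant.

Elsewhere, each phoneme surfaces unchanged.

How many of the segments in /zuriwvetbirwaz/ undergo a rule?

Segments that undergo a rule: /u/ → [uː] (rule 2); /i/ → [iː] (rule 2); /i/ → [iː] (rule 2); /a/ → [aː] (rule 2).
All other segments surface unchanged.

4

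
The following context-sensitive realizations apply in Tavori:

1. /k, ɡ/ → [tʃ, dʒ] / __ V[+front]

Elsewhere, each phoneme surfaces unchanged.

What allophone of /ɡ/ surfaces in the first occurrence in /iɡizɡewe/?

[dʒ]

/ɡ/ (between /i/ and /i/): before a front vowel, so rule 1 applies → [dʒ].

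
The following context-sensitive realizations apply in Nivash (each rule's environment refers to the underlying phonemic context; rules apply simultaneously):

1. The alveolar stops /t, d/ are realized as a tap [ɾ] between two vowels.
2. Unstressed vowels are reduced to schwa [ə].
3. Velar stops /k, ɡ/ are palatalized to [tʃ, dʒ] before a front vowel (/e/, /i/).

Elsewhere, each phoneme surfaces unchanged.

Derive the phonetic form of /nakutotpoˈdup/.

[nəkəɾətpəˈɾup]

/a/ meets the environment for rule 2 (in an unstressed syllable) → [ə].
/k/ (between /a/ and /u/): rule 3 targets it, but not before a front vowel → unchanged [k].
/u/ — between /k/ and /t/, in an unstressed syllable — surfaces as [ə] (rule 2).
/t/ (between /u/ and /o/) occurs between two vowels → [ɾ] by rule 1.
/o/ — between /t/ and /t/, in an unstressed syllable — surfaces as [ə] (rule 2).
/t/ (between /o/ and /p/) is in the target of rule 1 but the environment (between two vowels) is not met → [t].
/o/ (between /p/ and /d/) occurs in an unstressed syllable → [ə] by rule 2.
/d/ (between /o/ and /u/): between two vowels, so rule 1 applies → [ɾ].
/u/ — between /d/ and /p/; rule 2 does not apply here → [u].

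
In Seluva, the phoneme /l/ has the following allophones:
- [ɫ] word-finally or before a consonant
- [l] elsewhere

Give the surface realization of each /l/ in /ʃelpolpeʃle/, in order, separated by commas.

Occurrence 1 (position 3): word-finally or before a consonant → [ɫ].
Occurrence 2 (position 6): word-finally or before a consonant → [ɫ].
Occurrence 3 (position 10): no conditioning environment matches → elsewhere allophone [l].

[ɫ], [ɫ], [l]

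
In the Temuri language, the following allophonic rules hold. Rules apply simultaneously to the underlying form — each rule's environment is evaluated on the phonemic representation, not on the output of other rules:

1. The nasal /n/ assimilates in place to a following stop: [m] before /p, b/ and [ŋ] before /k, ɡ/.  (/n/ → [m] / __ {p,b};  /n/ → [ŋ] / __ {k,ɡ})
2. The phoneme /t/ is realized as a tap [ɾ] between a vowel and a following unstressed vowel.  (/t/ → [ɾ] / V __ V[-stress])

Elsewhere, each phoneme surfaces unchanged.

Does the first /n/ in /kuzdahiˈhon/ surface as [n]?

Yes

/n/ — word-final; rule 1 does not apply here → [n].
The actual realization is [n], which matches [n].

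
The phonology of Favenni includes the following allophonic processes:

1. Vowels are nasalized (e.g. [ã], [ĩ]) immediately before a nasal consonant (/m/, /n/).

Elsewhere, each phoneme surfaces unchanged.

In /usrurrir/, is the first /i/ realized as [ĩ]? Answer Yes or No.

No

/i/ — between /r/ and /r/; rule 1 does not apply here → [i].
The actual realization is [i], not [ĩ].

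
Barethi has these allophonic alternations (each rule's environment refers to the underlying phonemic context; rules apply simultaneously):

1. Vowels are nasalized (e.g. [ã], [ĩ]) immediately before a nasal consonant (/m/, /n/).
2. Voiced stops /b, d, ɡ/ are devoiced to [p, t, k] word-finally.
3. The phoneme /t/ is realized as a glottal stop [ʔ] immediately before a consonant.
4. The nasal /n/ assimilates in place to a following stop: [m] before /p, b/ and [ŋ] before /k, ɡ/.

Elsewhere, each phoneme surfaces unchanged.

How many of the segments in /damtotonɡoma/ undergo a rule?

4

Segments that undergo a rule: /a/ → [ã] (rule 1); /o/ → [õ] (rule 1); /n/ → [ŋ] (rule 4); /o/ → [õ] (rule 1).
All other segments surface unchanged.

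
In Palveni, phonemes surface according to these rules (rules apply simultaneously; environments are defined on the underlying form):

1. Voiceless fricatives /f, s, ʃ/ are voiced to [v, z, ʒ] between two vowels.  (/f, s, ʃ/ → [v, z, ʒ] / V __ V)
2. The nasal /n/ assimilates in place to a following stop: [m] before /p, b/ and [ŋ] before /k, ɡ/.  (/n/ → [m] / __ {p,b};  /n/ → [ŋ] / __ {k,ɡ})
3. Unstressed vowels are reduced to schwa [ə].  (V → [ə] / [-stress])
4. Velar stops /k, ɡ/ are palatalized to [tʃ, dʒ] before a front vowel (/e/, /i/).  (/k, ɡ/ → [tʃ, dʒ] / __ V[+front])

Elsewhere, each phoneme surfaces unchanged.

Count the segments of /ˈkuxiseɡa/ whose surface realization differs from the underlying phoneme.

Segments that undergo a rule: /i/ → [ə] (rule 3); /s/ → [z] (rule 1); /e/ → [ə] (rule 3); /a/ → [ə] (rule 3).
All other segments surface unchanged.

4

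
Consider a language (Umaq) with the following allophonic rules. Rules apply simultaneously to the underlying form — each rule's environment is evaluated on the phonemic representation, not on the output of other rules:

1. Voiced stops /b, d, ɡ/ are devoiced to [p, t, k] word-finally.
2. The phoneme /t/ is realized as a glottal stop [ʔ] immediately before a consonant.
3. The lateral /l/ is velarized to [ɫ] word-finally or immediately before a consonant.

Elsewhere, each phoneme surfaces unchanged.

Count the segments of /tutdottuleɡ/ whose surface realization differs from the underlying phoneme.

3

Segments that undergo a rule: /t/ → [ʔ] (rule 2); /t/ → [ʔ] (rule 2); /ɡ/ → [k] (rule 1).
All other segments surface unchanged.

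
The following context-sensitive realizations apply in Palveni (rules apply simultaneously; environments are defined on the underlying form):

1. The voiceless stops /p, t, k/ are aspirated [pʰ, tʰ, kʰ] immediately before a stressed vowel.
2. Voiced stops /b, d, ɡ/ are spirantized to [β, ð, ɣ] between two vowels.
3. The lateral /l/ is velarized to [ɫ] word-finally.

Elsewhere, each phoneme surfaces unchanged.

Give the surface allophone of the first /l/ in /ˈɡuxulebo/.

/l/ (between /u/ and /e/) is in the target of rule 3 but the environment (word-finally) is not met → [l].

[l]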